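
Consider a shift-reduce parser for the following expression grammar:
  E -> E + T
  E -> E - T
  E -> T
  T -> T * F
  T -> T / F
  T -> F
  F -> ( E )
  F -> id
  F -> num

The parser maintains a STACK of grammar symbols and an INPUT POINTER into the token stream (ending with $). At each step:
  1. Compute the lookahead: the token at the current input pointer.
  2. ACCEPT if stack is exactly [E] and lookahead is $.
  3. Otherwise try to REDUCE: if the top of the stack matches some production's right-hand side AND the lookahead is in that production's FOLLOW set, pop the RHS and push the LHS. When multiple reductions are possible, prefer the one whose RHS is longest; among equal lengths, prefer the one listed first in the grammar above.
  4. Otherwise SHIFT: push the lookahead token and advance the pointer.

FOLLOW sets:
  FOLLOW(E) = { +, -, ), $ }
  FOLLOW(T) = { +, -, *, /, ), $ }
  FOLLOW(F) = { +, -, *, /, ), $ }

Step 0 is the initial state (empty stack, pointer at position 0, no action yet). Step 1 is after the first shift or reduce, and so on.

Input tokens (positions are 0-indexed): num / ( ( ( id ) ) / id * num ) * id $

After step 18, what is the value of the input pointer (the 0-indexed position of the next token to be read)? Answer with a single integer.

Answer: 8

Derivation:
Step 1: shift num. Stack=[num] ptr=1 lookahead=/ remaining=[/ ( ( ( id ) ) / id * num ) * id $]
Step 2: reduce F->num. Stack=[F] ptr=1 lookahead=/ remaining=[/ ( ( ( id ) ) / id * num ) * id $]
Step 3: reduce T->F. Stack=[T] ptr=1 lookahead=/ remaining=[/ ( ( ( id ) ) / id * num ) * id $]
Step 4: shift /. Stack=[T /] ptr=2 lookahead=( remaining=[( ( ( id ) ) / id * num ) * id $]
Step 5: shift (. Stack=[T / (] ptr=3 lookahead=( remaining=[( ( id ) ) / id * num ) * id $]
Step 6: shift (. Stack=[T / ( (] ptr=4 lookahead=( remaining=[( id ) ) / id * num ) * id $]
Step 7: shift (. Stack=[T / ( ( (] ptr=5 lookahead=id remaining=[id ) ) / id * num ) * id $]
Step 8: shift id. Stack=[T / ( ( ( id] ptr=6 lookahead=) remaining=[) ) / id * num ) * id $]
Step 9: reduce F->id. Stack=[T / ( ( ( F] ptr=6 lookahead=) remaining=[) ) / id * num ) * id $]
Step 10: reduce T->F. Stack=[T / ( ( ( T] ptr=6 lookahead=) remaining=[) ) / id * num ) * id $]
Step 11: reduce E->T. Stack=[T / ( ( ( E] ptr=6 lookahead=) remaining=[) ) / id * num ) * id $]
Step 12: shift ). Stack=[T / ( ( ( E )] ptr=7 lookahead=) remaining=[) / id * num ) * id $]
Step 13: reduce F->( E ). Stack=[T / ( ( F] ptr=7 lookahead=) remaining=[) / id * num ) * id $]
Step 14: reduce T->F. Stack=[T / ( ( T] ptr=7 lookahead=) remaining=[) / id * num ) * id $]
Step 15: reduce E->T. Stack=[T / ( ( E] ptr=7 lookahead=) remaining=[) / id * num ) * id $]
Step 16: shift ). Stack=[T / ( ( E )] ptr=8 lookahead=/ remaining=[/ id * num ) * id $]
Step 17: reduce F->( E ). Stack=[T / ( F] ptr=8 lookahead=/ remaining=[/ id * num ) * id $]
Step 18: reduce T->F. Stack=[T / ( T] ptr=8 lookahead=/ remaining=[/ id * num ) * id $]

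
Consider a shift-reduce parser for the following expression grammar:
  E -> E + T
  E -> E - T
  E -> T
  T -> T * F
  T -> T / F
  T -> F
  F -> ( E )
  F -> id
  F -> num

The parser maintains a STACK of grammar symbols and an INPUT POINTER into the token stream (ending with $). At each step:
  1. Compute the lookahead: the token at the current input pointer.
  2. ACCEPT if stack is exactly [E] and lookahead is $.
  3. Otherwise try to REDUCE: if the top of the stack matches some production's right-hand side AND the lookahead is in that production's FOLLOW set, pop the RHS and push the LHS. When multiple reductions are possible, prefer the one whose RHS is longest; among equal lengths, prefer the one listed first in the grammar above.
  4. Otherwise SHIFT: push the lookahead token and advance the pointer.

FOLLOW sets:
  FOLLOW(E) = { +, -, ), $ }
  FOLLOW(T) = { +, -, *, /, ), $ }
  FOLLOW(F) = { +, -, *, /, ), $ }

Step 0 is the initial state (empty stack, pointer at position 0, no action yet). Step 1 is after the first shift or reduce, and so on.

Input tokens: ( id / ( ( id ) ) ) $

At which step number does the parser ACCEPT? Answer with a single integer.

Step 1: shift (. Stack=[(] ptr=1 lookahead=id remaining=[id / ( ( id ) ) ) $]
Step 2: shift id. Stack=[( id] ptr=2 lookahead=/ remaining=[/ ( ( id ) ) ) $]
Step 3: reduce F->id. Stack=[( F] ptr=2 lookahead=/ remaining=[/ ( ( id ) ) ) $]
Step 4: reduce T->F. Stack=[( T] ptr=2 lookahead=/ remaining=[/ ( ( id ) ) ) $]
Step 5: shift /. Stack=[( T /] ptr=3 lookahead=( remaining=[( ( id ) ) ) $]
Step 6: shift (. Stack=[( T / (] ptr=4 lookahead=( remaining=[( id ) ) ) $]
Step 7: shift (. Stack=[( T / ( (] ptr=5 lookahead=id remaining=[id ) ) ) $]
Step 8: shift id. Stack=[( T / ( ( id] ptr=6 lookahead=) remaining=[) ) ) $]
Step 9: reduce F->id. Stack=[( T / ( ( F] ptr=6 lookahead=) remaining=[) ) ) $]
Step 10: reduce T->F. Stack=[( T / ( ( T] ptr=6 lookahead=) remaining=[) ) ) $]
Step 11: reduce E->T. Stack=[( T / ( ( E] ptr=6 lookahead=) remaining=[) ) ) $]
Step 12: shift ). Stack=[( T / ( ( E )] ptr=7 lookahead=) remaining=[) ) $]
Step 13: reduce F->( E ). Stack=[( T / ( F] ptr=7 lookahead=) remaining=[) ) $]
Step 14: reduce T->F. Stack=[( T / ( T] ptr=7 lookahead=) remaining=[) ) $]
Step 15: reduce E->T. Stack=[( T / ( E] ptr=7 lookahead=) remaining=[) ) $]
Step 16: shift ). Stack=[( T / ( E )] ptr=8 lookahead=) remaining=[) $]
Step 17: reduce F->( E ). Stack=[( T / F] ptr=8 lookahead=) remaining=[) $]
Step 18: reduce T->T / F. Stack=[( T] ptr=8 lookahead=) remaining=[) $]
Step 19: reduce E->T. Stack=[( E] ptr=8 lookahead=) remaining=[) $]
Step 20: shift ). Stack=[( E )] ptr=9 lookahead=$ remaining=[$]
Step 21: reduce F->( E ). Stack=[F] ptr=9 lookahead=$ remaining=[$]
Step 22: reduce T->F. Stack=[T] ptr=9 lookahead=$ remaining=[$]
Step 23: reduce E->T. Stack=[E] ptr=9 lookahead=$ remaining=[$]
Step 24: accept. Stack=[E] ptr=9 lookahead=$ remaining=[$]

Answer: 24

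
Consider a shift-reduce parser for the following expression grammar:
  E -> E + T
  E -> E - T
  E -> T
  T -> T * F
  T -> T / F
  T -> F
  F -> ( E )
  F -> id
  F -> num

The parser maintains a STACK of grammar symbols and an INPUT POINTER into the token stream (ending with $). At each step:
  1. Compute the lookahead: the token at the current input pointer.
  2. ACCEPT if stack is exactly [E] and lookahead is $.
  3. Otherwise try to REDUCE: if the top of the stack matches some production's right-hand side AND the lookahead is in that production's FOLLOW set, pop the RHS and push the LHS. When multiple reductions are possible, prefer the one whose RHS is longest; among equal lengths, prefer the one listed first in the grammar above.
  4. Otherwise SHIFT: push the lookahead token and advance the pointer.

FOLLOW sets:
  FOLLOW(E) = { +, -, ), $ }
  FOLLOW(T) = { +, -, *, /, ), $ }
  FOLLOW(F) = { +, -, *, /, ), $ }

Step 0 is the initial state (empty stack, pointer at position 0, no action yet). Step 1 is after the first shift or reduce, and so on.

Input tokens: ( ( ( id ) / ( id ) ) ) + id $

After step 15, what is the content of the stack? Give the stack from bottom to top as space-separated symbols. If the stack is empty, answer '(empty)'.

Answer: ( ( T / ( T

Derivation:
Step 1: shift (. Stack=[(] ptr=1 lookahead=( remaining=[( ( id ) / ( id ) ) ) + id $]
Step 2: shift (. Stack=[( (] ptr=2 lookahead=( remaining=[( id ) / ( id ) ) ) + id $]
Step 3: shift (. Stack=[( ( (] ptr=3 lookahead=id remaining=[id ) / ( id ) ) ) + id $]
Step 4: shift id. Stack=[( ( ( id] ptr=4 lookahead=) remaining=[) / ( id ) ) ) + id $]
Step 5: reduce F->id. Stack=[( ( ( F] ptr=4 lookahead=) remaining=[) / ( id ) ) ) + id $]
Step 6: reduce T->F. Stack=[( ( ( T] ptr=4 lookahead=) remaining=[) / ( id ) ) ) + id $]
Step 7: reduce E->T. Stack=[( ( ( E] ptr=4 lookahead=) remaining=[) / ( id ) ) ) + id $]
Step 8: shift ). Stack=[( ( ( E )] ptr=5 lookahead=/ remaining=[/ ( id ) ) ) + id $]
Step 9: reduce F->( E ). Stack=[( ( F] ptr=5 lookahead=/ remaining=[/ ( id ) ) ) + id $]
Step 10: reduce T->F. Stack=[( ( T] ptr=5 lookahead=/ remaining=[/ ( id ) ) ) + id $]
Step 11: shift /. Stack=[( ( T /] ptr=6 lookahead=( remaining=[( id ) ) ) + id $]
Step 12: shift (. Stack=[( ( T / (] ptr=7 lookahead=id remaining=[id ) ) ) + id $]
Step 13: shift id. Stack=[( ( T / ( id] ptr=8 lookahead=) remaining=[) ) ) + id $]
Step 14: reduce F->id. Stack=[( ( T / ( F] ptr=8 lookahead=) remaining=[) ) ) + id $]
Step 15: reduce T->F. Stack=[( ( T / ( T] ptr=8 lookahead=) remaining=[) ) ) + id $]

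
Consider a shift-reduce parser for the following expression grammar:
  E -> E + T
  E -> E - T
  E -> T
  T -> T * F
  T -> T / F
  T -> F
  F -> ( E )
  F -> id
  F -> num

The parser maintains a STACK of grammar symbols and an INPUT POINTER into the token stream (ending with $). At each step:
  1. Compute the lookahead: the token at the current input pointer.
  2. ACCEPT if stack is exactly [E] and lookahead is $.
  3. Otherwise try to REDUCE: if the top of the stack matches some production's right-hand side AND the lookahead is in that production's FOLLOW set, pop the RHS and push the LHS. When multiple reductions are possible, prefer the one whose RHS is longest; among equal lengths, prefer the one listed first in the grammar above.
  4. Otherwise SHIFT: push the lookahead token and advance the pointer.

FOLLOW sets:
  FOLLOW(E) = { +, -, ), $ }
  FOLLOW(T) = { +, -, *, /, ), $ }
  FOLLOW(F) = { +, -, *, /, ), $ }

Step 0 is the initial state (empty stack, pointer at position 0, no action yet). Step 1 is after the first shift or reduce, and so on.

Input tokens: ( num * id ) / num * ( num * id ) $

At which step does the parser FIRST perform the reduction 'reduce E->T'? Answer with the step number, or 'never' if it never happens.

Step 1: shift (. Stack=[(] ptr=1 lookahead=num remaining=[num * id ) / num * ( num * id ) $]
Step 2: shift num. Stack=[( num] ptr=2 lookahead=* remaining=[* id ) / num * ( num * id ) $]
Step 3: reduce F->num. Stack=[( F] ptr=2 lookahead=* remaining=[* id ) / num * ( num * id ) $]
Step 4: reduce T->F. Stack=[( T] ptr=2 lookahead=* remaining=[* id ) / num * ( num * id ) $]
Step 5: shift *. Stack=[( T *] ptr=3 lookahead=id remaining=[id ) / num * ( num * id ) $]
Step 6: shift id. Stack=[( T * id] ptr=4 lookahead=) remaining=[) / num * ( num * id ) $]
Step 7: reduce F->id. Stack=[( T * F] ptr=4 lookahead=) remaining=[) / num * ( num * id ) $]
Step 8: reduce T->T * F. Stack=[( T] ptr=4 lookahead=) remaining=[) / num * ( num * id ) $]
Step 9: reduce E->T. Stack=[( E] ptr=4 lookahead=) remaining=[) / num * ( num * id ) $]

Answer: 9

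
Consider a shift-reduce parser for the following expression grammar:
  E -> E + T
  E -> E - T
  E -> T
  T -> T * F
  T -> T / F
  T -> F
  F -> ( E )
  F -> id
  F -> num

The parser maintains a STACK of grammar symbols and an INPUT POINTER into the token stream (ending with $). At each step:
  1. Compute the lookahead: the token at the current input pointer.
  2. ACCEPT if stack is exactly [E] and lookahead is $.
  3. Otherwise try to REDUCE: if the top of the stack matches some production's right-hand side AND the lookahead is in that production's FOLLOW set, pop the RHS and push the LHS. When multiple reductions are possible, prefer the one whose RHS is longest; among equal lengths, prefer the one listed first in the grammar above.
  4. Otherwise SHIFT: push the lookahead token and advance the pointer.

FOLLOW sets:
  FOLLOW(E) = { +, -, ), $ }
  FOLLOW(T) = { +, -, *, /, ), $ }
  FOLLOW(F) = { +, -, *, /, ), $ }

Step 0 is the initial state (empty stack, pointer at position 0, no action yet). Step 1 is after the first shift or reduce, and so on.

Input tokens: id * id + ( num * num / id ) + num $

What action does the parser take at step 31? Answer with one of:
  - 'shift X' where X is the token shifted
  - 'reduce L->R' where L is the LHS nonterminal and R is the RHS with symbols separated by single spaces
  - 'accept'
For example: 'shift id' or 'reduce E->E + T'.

Answer: reduce E->E + T

Derivation:
Step 1: shift id. Stack=[id] ptr=1 lookahead=* remaining=[* id + ( num * num / id ) + num $]
Step 2: reduce F->id. Stack=[F] ptr=1 lookahead=* remaining=[* id + ( num * num / id ) + num $]
Step 3: reduce T->F. Stack=[T] ptr=1 lookahead=* remaining=[* id + ( num * num / id ) + num $]
Step 4: shift *. Stack=[T *] ptr=2 lookahead=id remaining=[id + ( num * num / id ) + num $]
Step 5: shift id. Stack=[T * id] ptr=3 lookahead=+ remaining=[+ ( num * num / id ) + num $]
Step 6: reduce F->id. Stack=[T * F] ptr=3 lookahead=+ remaining=[+ ( num * num / id ) + num $]
Step 7: reduce T->T * F. Stack=[T] ptr=3 lookahead=+ remaining=[+ ( num * num / id ) + num $]
Step 8: reduce E->T. Stack=[E] ptr=3 lookahead=+ remaining=[+ ( num * num / id ) + num $]
Step 9: shift +. Stack=[E +] ptr=4 lookahead=( remaining=[( num * num / id ) + num $]
Step 10: shift (. Stack=[E + (] ptr=5 lookahead=num remaining=[num * num / id ) + num $]
Step 11: shift num. Stack=[E + ( num] ptr=6 lookahead=* remaining=[* num / id ) + num $]
Step 12: reduce F->num. Stack=[E + ( F] ptr=6 lookahead=* remaining=[* num / id ) + num $]
Step 13: reduce T->F. Stack=[E + ( T] ptr=6 lookahead=* remaining=[* num / id ) + num $]
Step 14: shift *. Stack=[E + ( T *] ptr=7 lookahead=num remaining=[num / id ) + num $]
Step 15: shift num. Stack=[E + ( T * num] ptr=8 lookahead=/ remaining=[/ id ) + num $]
Step 16: reduce F->num. Stack=[E + ( T * F] ptr=8 lookahead=/ remaining=[/ id ) + num $]
Step 17: reduce T->T * F. Stack=[E + ( T] ptr=8 lookahead=/ remaining=[/ id ) + num $]
Step 18: shift /. Stack=[E + ( T /] ptr=9 lookahead=id remaining=[id ) + num $]
Step 19: shift id. Stack=[E + ( T / id] ptr=10 lookahead=) remaining=[) + num $]
Step 20: reduce F->id. Stack=[E + ( T / F] ptr=10 lookahead=) remaining=[) + num $]
Step 21: reduce T->T / F. Stack=[E + ( T] ptr=10 lookahead=) remaining=[) + num $]
Step 22: reduce E->T. Stack=[E + ( E] ptr=10 lookahead=) remaining=[) + num $]
Step 23: shift ). Stack=[E + ( E )] ptr=11 lookahead=+ remaining=[+ num $]
Step 24: reduce F->( E ). Stack=[E + F] ptr=11 lookahead=+ remaining=[+ num $]
Step 25: reduce T->F. Stack=[E + T] ptr=11 lookahead=+ remaining=[+ num $]
Step 26: reduce E->E + T. Stack=[E] ptr=11 lookahead=+ remaining=[+ num $]
Step 27: shift +. Stack=[E +] ptr=12 lookahead=num remaining=[num $]
Step 28: shift num. Stack=[E + num] ptr=13 lookahead=$ remaining=[$]
Step 29: reduce F->num. Stack=[E + F] ptr=13 lookahead=$ remaining=[$]
Step 30: reduce T->F. Stack=[E + T] ptr=13 lookahead=$ remaining=[$]
Step 31: reduce E->E + T. Stack=[E] ptr=13 lookahead=$ remaining=[$]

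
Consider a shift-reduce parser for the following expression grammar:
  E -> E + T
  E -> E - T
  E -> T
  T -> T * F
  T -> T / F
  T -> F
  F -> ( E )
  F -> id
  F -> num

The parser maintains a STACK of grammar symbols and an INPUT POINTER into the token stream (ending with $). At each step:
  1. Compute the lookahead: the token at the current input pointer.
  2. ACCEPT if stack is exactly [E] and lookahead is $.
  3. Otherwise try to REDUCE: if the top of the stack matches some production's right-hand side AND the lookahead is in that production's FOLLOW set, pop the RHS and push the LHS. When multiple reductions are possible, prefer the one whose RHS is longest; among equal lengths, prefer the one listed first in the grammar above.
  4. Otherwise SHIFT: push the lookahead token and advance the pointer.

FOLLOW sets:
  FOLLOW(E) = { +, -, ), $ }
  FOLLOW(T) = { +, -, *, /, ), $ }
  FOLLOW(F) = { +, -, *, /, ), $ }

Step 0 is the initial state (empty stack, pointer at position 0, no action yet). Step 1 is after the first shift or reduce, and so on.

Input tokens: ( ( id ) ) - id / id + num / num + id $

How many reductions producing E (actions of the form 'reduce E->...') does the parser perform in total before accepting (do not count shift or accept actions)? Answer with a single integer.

Step 1: shift (. Stack=[(] ptr=1 lookahead=( remaining=[( id ) ) - id / id + num / num + id $]
Step 2: shift (. Stack=[( (] ptr=2 lookahead=id remaining=[id ) ) - id / id + num / num + id $]
Step 3: shift id. Stack=[( ( id] ptr=3 lookahead=) remaining=[) ) - id / id + num / num + id $]
Step 4: reduce F->id. Stack=[( ( F] ptr=3 lookahead=) remaining=[) ) - id / id + num / num + id $]
Step 5: reduce T->F. Stack=[( ( T] ptr=3 lookahead=) remaining=[) ) - id / id + num / num + id $]
Step 6: reduce E->T. Stack=[( ( E] ptr=3 lookahead=) remaining=[) ) - id / id + num / num + id $]
Step 7: shift ). Stack=[( ( E )] ptr=4 lookahead=) remaining=[) - id / id + num / num + id $]
Step 8: reduce F->( E ). Stack=[( F] ptr=4 lookahead=) remaining=[) - id / id + num / num + id $]
Step 9: reduce T->F. Stack=[( T] ptr=4 lookahead=) remaining=[) - id / id + num / num + id $]
Step 10: reduce E->T. Stack=[( E] ptr=4 lookahead=) remaining=[) - id / id + num / num + id $]
Step 11: shift ). Stack=[( E )] ptr=5 lookahead=- remaining=[- id / id + num / num + id $]
Step 12: reduce F->( E ). Stack=[F] ptr=5 lookahead=- remaining=[- id / id + num / num + id $]
Step 13: reduce T->F. Stack=[T] ptr=5 lookahead=- remaining=[- id / id + num / num + id $]
Step 14: reduce E->T. Stack=[E] ptr=5 lookahead=- remaining=[- id / id + num / num + id $]
Step 15: shift -. Stack=[E -] ptr=6 lookahead=id remaining=[id / id + num / num + id $]
Step 16: shift id. Stack=[E - id] ptr=7 lookahead=/ remaining=[/ id + num / num + id $]
Step 17: reduce F->id. Stack=[E - F] ptr=7 lookahead=/ remaining=[/ id + num / num + id $]
Step 18: reduce T->F. Stack=[E - T] ptr=7 lookahead=/ remaining=[/ id + num / num + id $]
Step 19: shift /. Stack=[E - T /] ptr=8 lookahead=id remaining=[id + num / num + id $]
Step 20: shift id. Stack=[E - T / id] ptr=9 lookahead=+ remaining=[+ num / num + id $]
Step 21: reduce F->id. Stack=[E - T / F] ptr=9 lookahead=+ remaining=[+ num / num + id $]
Step 22: reduce T->T / F. Stack=[E - T] ptr=9 lookahead=+ remaining=[+ num / num + id $]
Step 23: reduce E->E - T. Stack=[E] ptr=9 lookahead=+ remaining=[+ num / num + id $]
Step 24: shift +. Stack=[E +] ptr=10 lookahead=num remaining=[num / num + id $]
Step 25: shift num. Stack=[E + num] ptr=11 lookahead=/ remaining=[/ num + id $]
Step 26: reduce F->num. Stack=[E + F] ptr=11 lookahead=/ remaining=[/ num + id $]
Step 27: reduce T->F. Stack=[E + T] ptr=11 lookahead=/ remaining=[/ num + id $]
Step 28: shift /. Stack=[E + T /] ptr=12 lookahead=num remaining=[num + id $]
Step 29: shift num. Stack=[E + T / num] ptr=13 lookahead=+ remaining=[+ id $]
Step 30: reduce F->num. Stack=[E + T / F] ptr=13 lookahead=+ remaining=[+ id $]
Step 31: reduce T->T / F. Stack=[E + T] ptr=13 lookahead=+ remaining=[+ id $]
Step 32: reduce E->E + T. Stack=[E] ptr=13 lookahead=+ remaining=[+ id $]
Step 33: shift +. Stack=[E +] ptr=14 lookahead=id remaining=[id $]
Step 34: shift id. Stack=[E + id] ptr=15 lookahead=$ remaining=[$]
Step 35: reduce F->id. Stack=[E + F] ptr=15 lookahead=$ remaining=[$]
Step 36: reduce T->F. Stack=[E + T] ptr=15 lookahead=$ remaining=[$]
Step 37: reduce E->E + T. Stack=[E] ptr=15 lookahead=$ remaining=[$]
Step 38: accept. Stack=[E] ptr=15 lookahead=$ remaining=[$]

Answer: 6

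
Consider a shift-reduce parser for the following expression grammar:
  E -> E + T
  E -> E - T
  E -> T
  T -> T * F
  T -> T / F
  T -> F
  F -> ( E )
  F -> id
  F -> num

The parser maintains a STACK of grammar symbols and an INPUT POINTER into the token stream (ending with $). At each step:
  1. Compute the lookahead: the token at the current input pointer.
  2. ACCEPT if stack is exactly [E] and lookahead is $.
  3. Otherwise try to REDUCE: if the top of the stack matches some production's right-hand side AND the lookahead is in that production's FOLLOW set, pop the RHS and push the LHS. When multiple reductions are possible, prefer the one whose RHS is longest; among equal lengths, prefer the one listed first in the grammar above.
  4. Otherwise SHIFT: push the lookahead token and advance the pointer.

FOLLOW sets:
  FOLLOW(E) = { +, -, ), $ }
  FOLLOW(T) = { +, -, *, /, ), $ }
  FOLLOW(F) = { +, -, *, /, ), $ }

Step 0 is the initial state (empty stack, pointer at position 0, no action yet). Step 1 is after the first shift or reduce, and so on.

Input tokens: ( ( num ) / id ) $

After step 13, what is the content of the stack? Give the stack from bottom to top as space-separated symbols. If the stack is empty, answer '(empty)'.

Step 1: shift (. Stack=[(] ptr=1 lookahead=( remaining=[( num ) / id ) $]
Step 2: shift (. Stack=[( (] ptr=2 lookahead=num remaining=[num ) / id ) $]
Step 3: shift num. Stack=[( ( num] ptr=3 lookahead=) remaining=[) / id ) $]
Step 4: reduce F->num. Stack=[( ( F] ptr=3 lookahead=) remaining=[) / id ) $]
Step 5: reduce T->F. Stack=[( ( T] ptr=3 lookahead=) remaining=[) / id ) $]
Step 6: reduce E->T. Stack=[( ( E] ptr=3 lookahead=) remaining=[) / id ) $]
Step 7: shift ). Stack=[( ( E )] ptr=4 lookahead=/ remaining=[/ id ) $]
Step 8: reduce F->( E ). Stack=[( F] ptr=4 lookahead=/ remaining=[/ id ) $]
Step 9: reduce T->F. Stack=[( T] ptr=4 lookahead=/ remaining=[/ id ) $]
Step 10: shift /. Stack=[( T /] ptr=5 lookahead=id remaining=[id ) $]
Step 11: shift id. Stack=[( T / id] ptr=6 lookahead=) remaining=[) $]
Step 12: reduce F->id. Stack=[( T / F] ptr=6 lookahead=) remaining=[) $]
Step 13: reduce T->T / F. Stack=[( T] ptr=6 lookahead=) remaining=[) $]

Answer: ( T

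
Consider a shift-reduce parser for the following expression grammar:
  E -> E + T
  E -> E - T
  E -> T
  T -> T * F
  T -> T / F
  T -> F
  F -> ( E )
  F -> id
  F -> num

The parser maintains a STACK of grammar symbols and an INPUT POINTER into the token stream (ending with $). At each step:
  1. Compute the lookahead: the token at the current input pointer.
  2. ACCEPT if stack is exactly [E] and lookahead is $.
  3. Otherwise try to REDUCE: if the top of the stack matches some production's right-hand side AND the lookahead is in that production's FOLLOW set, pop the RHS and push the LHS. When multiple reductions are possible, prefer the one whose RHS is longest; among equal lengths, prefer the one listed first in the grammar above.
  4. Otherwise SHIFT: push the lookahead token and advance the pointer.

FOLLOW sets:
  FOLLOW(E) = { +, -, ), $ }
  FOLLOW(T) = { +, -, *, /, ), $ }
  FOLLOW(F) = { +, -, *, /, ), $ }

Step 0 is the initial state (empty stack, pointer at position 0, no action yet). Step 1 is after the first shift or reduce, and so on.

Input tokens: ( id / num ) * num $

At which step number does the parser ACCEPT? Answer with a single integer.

Answer: 18

Derivation:
Step 1: shift (. Stack=[(] ptr=1 lookahead=id remaining=[id / num ) * num $]
Step 2: shift id. Stack=[( id] ptr=2 lookahead=/ remaining=[/ num ) * num $]
Step 3: reduce F->id. Stack=[( F] ptr=2 lookahead=/ remaining=[/ num ) * num $]
Step 4: reduce T->F. Stack=[( T] ptr=2 lookahead=/ remaining=[/ num ) * num $]
Step 5: shift /. Stack=[( T /] ptr=3 lookahead=num remaining=[num ) * num $]
Step 6: shift num. Stack=[( T / num] ptr=4 lookahead=) remaining=[) * num $]
Step 7: reduce F->num. Stack=[( T / F] ptr=4 lookahead=) remaining=[) * num $]
Step 8: reduce T->T / F. Stack=[( T] ptr=4 lookahead=) remaining=[) * num $]
Step 9: reduce E->T. Stack=[( E] ptr=4 lookahead=) remaining=[) * num $]
Step 10: shift ). Stack=[( E )] ptr=5 lookahead=* remaining=[* num $]
Step 11: reduce F->( E ). Stack=[F] ptr=5 lookahead=* remaining=[* num $]
Step 12: reduce T->F. Stack=[T] ptr=5 lookahead=* remaining=[* num $]
Step 13: shift *. Stack=[T *] ptr=6 lookahead=num remaining=[num $]
Step 14: shift num. Stack=[T * num] ptr=7 lookahead=$ remaining=[$]
Step 15: reduce F->num. Stack=[T * F] ptr=7 lookahead=$ remaining=[$]
Step 16: reduce T->T * F. Stack=[T] ptr=7 lookahead=$ remaining=[$]
Step 17: reduce E->T. Stack=[E] ptr=7 lookahead=$ remaining=[$]
Step 18: accept. Stack=[E] ptr=7 lookahead=$ remaining=[$]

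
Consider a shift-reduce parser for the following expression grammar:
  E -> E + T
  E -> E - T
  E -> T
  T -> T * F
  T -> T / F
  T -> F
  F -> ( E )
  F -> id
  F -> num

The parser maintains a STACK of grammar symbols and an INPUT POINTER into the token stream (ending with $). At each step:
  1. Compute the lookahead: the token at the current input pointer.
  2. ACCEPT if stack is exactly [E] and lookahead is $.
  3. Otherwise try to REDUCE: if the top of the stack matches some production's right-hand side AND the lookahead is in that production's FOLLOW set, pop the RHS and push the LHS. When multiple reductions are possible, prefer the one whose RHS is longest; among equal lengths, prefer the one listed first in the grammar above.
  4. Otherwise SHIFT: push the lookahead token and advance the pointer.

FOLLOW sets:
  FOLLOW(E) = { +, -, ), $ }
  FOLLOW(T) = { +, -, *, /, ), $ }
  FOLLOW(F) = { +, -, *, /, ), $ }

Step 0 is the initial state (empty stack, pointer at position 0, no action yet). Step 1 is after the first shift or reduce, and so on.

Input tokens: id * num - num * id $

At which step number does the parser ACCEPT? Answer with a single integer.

Step 1: shift id. Stack=[id] ptr=1 lookahead=* remaining=[* num - num * id $]
Step 2: reduce F->id. Stack=[F] ptr=1 lookahead=* remaining=[* num - num * id $]
Step 3: reduce T->F. Stack=[T] ptr=1 lookahead=* remaining=[* num - num * id $]
Step 4: shift *. Stack=[T *] ptr=2 lookahead=num remaining=[num - num * id $]
Step 5: shift num. Stack=[T * num] ptr=3 lookahead=- remaining=[- num * id $]
Step 6: reduce F->num. Stack=[T * F] ptr=3 lookahead=- remaining=[- num * id $]
Step 7: reduce T->T * F. Stack=[T] ptr=3 lookahead=- remaining=[- num * id $]
Step 8: reduce E->T. Stack=[E] ptr=3 lookahead=- remaining=[- num * id $]
Step 9: shift -. Stack=[E -] ptr=4 lookahead=num remaining=[num * id $]
Step 10: shift num. Stack=[E - num] ptr=5 lookahead=* remaining=[* id $]
Step 11: reduce F->num. Stack=[E - F] ptr=5 lookahead=* remaining=[* id $]
Step 12: reduce T->F. Stack=[E - T] ptr=5 lookahead=* remaining=[* id $]
Step 13: shift *. Stack=[E - T *] ptr=6 lookahead=id remaining=[id $]
Step 14: shift id. Stack=[E - T * id] ptr=7 lookahead=$ remaining=[$]
Step 15: reduce F->id. Stack=[E - T * F] ptr=7 lookahead=$ remaining=[$]
Step 16: reduce T->T * F. Stack=[E - T] ptr=7 lookahead=$ remaining=[$]
Step 17: reduce E->E - T. Stack=[E] ptr=7 lookahead=$ remaining=[$]
Step 18: accept. Stack=[E] ptr=7 lookahead=$ remaining=[$]

Answer: 18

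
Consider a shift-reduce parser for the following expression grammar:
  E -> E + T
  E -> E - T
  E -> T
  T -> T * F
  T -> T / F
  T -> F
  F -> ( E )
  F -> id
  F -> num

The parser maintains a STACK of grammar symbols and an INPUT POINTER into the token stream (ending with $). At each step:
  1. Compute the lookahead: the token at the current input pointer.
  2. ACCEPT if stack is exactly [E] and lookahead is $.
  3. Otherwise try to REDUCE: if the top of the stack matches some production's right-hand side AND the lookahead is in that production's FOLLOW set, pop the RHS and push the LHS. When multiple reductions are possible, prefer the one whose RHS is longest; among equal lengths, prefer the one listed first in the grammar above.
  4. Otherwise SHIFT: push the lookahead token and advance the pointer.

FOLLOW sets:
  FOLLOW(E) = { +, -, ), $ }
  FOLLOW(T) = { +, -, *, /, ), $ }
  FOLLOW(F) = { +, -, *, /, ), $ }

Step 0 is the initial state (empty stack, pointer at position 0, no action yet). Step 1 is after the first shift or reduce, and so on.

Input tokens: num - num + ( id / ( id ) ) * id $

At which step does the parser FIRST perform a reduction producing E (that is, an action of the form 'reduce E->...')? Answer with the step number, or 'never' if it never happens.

Answer: 4

Derivation:
Step 1: shift num. Stack=[num] ptr=1 lookahead=- remaining=[- num + ( id / ( id ) ) * id $]
Step 2: reduce F->num. Stack=[F] ptr=1 lookahead=- remaining=[- num + ( id / ( id ) ) * id $]
Step 3: reduce T->F. Stack=[T] ptr=1 lookahead=- remaining=[- num + ( id / ( id ) ) * id $]
Step 4: reduce E->T. Stack=[E] ptr=1 lookahead=- remaining=[- num + ( id / ( id ) ) * id $]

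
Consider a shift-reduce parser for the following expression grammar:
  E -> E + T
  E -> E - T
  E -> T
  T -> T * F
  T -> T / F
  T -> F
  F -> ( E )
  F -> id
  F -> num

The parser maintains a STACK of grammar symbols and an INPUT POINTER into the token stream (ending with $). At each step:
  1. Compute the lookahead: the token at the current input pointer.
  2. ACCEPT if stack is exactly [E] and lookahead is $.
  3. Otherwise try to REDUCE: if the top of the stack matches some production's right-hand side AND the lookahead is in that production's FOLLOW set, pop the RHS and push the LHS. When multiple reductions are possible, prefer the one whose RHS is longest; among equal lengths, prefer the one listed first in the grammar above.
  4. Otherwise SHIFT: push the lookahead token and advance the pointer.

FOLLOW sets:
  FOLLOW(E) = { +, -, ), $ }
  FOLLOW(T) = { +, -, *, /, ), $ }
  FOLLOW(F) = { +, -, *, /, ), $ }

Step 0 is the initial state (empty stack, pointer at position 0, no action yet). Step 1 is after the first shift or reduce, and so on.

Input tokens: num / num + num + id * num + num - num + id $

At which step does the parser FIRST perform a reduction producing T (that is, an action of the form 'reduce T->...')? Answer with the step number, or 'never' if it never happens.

Answer: 3

Derivation:
Step 1: shift num. Stack=[num] ptr=1 lookahead=/ remaining=[/ num + num + id * num + num - num + id $]
Step 2: reduce F->num. Stack=[F] ptr=1 lookahead=/ remaining=[/ num + num + id * num + num - num + id $]
Step 3: reduce T->F. Stack=[T] ptr=1 lookahead=/ remaining=[/ num + num + id * num + num - num + id $]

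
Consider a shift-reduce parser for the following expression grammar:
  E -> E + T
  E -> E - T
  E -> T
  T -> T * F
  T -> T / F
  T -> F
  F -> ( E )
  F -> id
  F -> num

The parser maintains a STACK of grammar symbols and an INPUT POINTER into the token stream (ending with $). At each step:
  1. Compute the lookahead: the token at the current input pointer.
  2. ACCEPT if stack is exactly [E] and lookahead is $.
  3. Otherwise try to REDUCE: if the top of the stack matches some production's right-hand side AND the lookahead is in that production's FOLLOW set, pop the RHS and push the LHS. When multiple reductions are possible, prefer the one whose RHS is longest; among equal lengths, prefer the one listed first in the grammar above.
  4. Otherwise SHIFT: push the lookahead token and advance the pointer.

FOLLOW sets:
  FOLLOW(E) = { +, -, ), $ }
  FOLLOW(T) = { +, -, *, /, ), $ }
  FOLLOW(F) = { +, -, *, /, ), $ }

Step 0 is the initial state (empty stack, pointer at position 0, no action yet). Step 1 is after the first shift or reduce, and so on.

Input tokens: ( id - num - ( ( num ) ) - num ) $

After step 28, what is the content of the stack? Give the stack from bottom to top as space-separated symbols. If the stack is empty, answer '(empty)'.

Step 1: shift (. Stack=[(] ptr=1 lookahead=id remaining=[id - num - ( ( num ) ) - num ) $]
Step 2: shift id. Stack=[( id] ptr=2 lookahead=- remaining=[- num - ( ( num ) ) - num ) $]
Step 3: reduce F->id. Stack=[( F] ptr=2 lookahead=- remaining=[- num - ( ( num ) ) - num ) $]
Step 4: reduce T->F. Stack=[( T] ptr=2 lookahead=- remaining=[- num - ( ( num ) ) - num ) $]
Step 5: reduce E->T. Stack=[( E] ptr=2 lookahead=- remaining=[- num - ( ( num ) ) - num ) $]
Step 6: shift -. Stack=[( E -] ptr=3 lookahead=num remaining=[num - ( ( num ) ) - num ) $]
Step 7: shift num. Stack=[( E - num] ptr=4 lookahead=- remaining=[- ( ( num ) ) - num ) $]
Step 8: reduce F->num. Stack=[( E - F] ptr=4 lookahead=- remaining=[- ( ( num ) ) - num ) $]
Step 9: reduce T->F. Stack=[( E - T] ptr=4 lookahead=- remaining=[- ( ( num ) ) - num ) $]
Step 10: reduce E->E - T. Stack=[( E] ptr=4 lookahead=- remaining=[- ( ( num ) ) - num ) $]
Step 11: shift -. Stack=[( E -] ptr=5 lookahead=( remaining=[( ( num ) ) - num ) $]
Step 12: shift (. Stack=[( E - (] ptr=6 lookahead=( remaining=[( num ) ) - num ) $]
Step 13: shift (. Stack=[( E - ( (] ptr=7 lookahead=num remaining=[num ) ) - num ) $]
Step 14: shift num. Stack=[( E - ( ( num] ptr=8 lookahead=) remaining=[) ) - num ) $]
Step 15: reduce F->num. Stack=[( E - ( ( F] ptr=8 lookahead=) remaining=[) ) - num ) $]
Step 16: reduce T->F. Stack=[( E - ( ( T] ptr=8 lookahead=) remaining=[) ) - num ) $]
Step 17: reduce E->T. Stack=[( E - ( ( E] ptr=8 lookahead=) remaining=[) ) - num ) $]
Step 18: shift ). Stack=[( E - ( ( E )] ptr=9 lookahead=) remaining=[) - num ) $]
Step 19: reduce F->( E ). Stack=[( E - ( F] ptr=9 lookahead=) remaining=[) - num ) $]
Step 20: reduce T->F. Stack=[( E - ( T] ptr=9 lookahead=) remaining=[) - num ) $]
Step 21: reduce E->T. Stack=[( E - ( E] ptr=9 lookahead=) remaining=[) - num ) $]
Step 22: shift ). Stack=[( E - ( E )] ptr=10 lookahead=- remaining=[- num ) $]
Step 23: reduce F->( E ). Stack=[( E - F] ptr=10 lookahead=- remaining=[- num ) $]
Step 24: reduce T->F. Stack=[( E - T] ptr=10 lookahead=- remaining=[- num ) $]
Step 25: reduce E->E - T. Stack=[( E] ptr=10 lookahead=- remaining=[- num ) $]
Step 26: shift -. Stack=[( E -] ptr=11 lookahead=num remaining=[num ) $]
Step 27: shift num. Stack=[( E - num] ptr=12 lookahead=) remaining=[) $]
Step 28: reduce F->num. Stack=[( E - F] ptr=12 lookahead=) remaining=[) $]

Answer: ( E - F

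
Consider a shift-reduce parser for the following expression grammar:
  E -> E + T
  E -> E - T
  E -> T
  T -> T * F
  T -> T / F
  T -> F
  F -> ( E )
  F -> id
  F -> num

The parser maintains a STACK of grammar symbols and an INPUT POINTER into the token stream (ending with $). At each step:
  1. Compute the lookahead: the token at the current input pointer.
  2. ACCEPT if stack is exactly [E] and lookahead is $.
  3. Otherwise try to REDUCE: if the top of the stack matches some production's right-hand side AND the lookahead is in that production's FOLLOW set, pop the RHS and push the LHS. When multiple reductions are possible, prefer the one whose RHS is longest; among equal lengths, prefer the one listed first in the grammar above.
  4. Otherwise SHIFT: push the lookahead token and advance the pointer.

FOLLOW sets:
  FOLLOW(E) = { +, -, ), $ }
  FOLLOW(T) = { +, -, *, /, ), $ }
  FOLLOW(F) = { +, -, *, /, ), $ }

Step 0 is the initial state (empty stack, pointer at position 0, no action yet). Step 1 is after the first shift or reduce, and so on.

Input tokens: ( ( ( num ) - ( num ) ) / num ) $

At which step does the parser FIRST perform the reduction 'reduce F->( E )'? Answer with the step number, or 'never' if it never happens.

Answer: 9

Derivation:
Step 1: shift (. Stack=[(] ptr=1 lookahead=( remaining=[( ( num ) - ( num ) ) / num ) $]
Step 2: shift (. Stack=[( (] ptr=2 lookahead=( remaining=[( num ) - ( num ) ) / num ) $]
Step 3: shift (. Stack=[( ( (] ptr=3 lookahead=num remaining=[num ) - ( num ) ) / num ) $]
Step 4: shift num. Stack=[( ( ( num] ptr=4 lookahead=) remaining=[) - ( num ) ) / num ) $]
Step 5: reduce F->num. Stack=[( ( ( F] ptr=4 lookahead=) remaining=[) - ( num ) ) / num ) $]
Step 6: reduce T->F. Stack=[( ( ( T] ptr=4 lookahead=) remaining=[) - ( num ) ) / num ) $]
Step 7: reduce E->T. Stack=[( ( ( E] ptr=4 lookahead=) remaining=[) - ( num ) ) / num ) $]
Step 8: shift ). Stack=[( ( ( E )] ptr=5 lookahead=- remaining=[- ( num ) ) / num ) $]
Step 9: reduce F->( E ). Stack=[( ( F] ptr=5 lookahead=- remaining=[- ( num ) ) / num ) $]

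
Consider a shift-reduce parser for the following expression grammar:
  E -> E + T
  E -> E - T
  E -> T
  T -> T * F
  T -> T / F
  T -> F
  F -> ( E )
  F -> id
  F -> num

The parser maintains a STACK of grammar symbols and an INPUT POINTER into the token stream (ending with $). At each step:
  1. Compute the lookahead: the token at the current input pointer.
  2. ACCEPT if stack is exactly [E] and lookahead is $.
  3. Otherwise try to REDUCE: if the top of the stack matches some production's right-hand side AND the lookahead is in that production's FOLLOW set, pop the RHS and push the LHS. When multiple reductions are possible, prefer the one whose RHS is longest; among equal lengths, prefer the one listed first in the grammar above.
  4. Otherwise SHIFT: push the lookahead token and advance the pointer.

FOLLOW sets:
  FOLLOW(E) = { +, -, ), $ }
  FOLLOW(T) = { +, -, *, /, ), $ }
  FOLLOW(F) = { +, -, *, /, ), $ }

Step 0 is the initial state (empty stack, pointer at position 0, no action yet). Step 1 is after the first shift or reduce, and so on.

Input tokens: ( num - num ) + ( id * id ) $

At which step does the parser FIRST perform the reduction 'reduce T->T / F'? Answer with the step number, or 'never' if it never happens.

Answer: never

Derivation:
Step 1: shift (. Stack=[(] ptr=1 lookahead=num remaining=[num - num ) + ( id * id ) $]
Step 2: shift num. Stack=[( num] ptr=2 lookahead=- remaining=[- num ) + ( id * id ) $]
Step 3: reduce F->num. Stack=[( F] ptr=2 lookahead=- remaining=[- num ) + ( id * id ) $]
Step 4: reduce T->F. Stack=[( T] ptr=2 lookahead=- remaining=[- num ) + ( id * id ) $]
Step 5: reduce E->T. Stack=[( E] ptr=2 lookahead=- remaining=[- num ) + ( id * id ) $]
Step 6: shift -. Stack=[( E -] ptr=3 lookahead=num remaining=[num ) + ( id * id ) $]
Step 7: shift num. Stack=[( E - num] ptr=4 lookahead=) remaining=[) + ( id * id ) $]
Step 8: reduce F->num. Stack=[( E - F] ptr=4 lookahead=) remaining=[) + ( id * id ) $]
Step 9: reduce T->F. Stack=[( E - T] ptr=4 lookahead=) remaining=[) + ( id * id ) $]
Step 10: reduce E->E - T. Stack=[( E] ptr=4 lookahead=) remaining=[) + ( id * id ) $]
Step 11: shift ). Stack=[( E )] ptr=5 lookahead=+ remaining=[+ ( id * id ) $]
Step 12: reduce F->( E ). Stack=[F] ptr=5 lookahead=+ remaining=[+ ( id * id ) $]
Step 13: reduce T->F. Stack=[T] ptr=5 lookahead=+ remaining=[+ ( id * id ) $]
Step 14: reduce E->T. Stack=[E] ptr=5 lookahead=+ remaining=[+ ( id * id ) $]
Step 15: shift +. Stack=[E +] ptr=6 lookahead=( remaining=[( id * id ) $]
Step 16: shift (. Stack=[E + (] ptr=7 lookahead=id remaining=[id * id ) $]
Step 17: shift id. Stack=[E + ( id] ptr=8 lookahead=* remaining=[* id ) $]
Step 18: reduce F->id. Stack=[E + ( F] ptr=8 lookahead=* remaining=[* id ) $]
Step 19: reduce T->F. Stack=[E + ( T] ptr=8 lookahead=* remaining=[* id ) $]
Step 20: shift *. Stack=[E + ( T *] ptr=9 lookahead=id remaining=[id ) $]
Step 21: shift id. Stack=[E + ( T * id] ptr=10 lookahead=) remaining=[) $]
Step 22: reduce F->id. Stack=[E + ( T * F] ptr=10 lookahead=) remaining=[) $]
Step 23: reduce T->T * F. Stack=[E + ( T] ptr=10 lookahead=) remaining=[) $]
Step 24: reduce E->T. Stack=[E + ( E] ptr=10 lookahead=) remaining=[) $]
Step 25: shift ). Stack=[E + ( E )] ptr=11 lookahead=$ remaining=[$]
Step 26: reduce F->( E ). Stack=[E + F] ptr=11 lookahead=$ remaining=[$]
Step 27: reduce T->F. Stack=[E + T] ptr=11 lookahead=$ remaining=[$]
Step 28: reduce E->E + T. Stack=[E] ptr=11 lookahead=$ remaining=[$]
Step 29: accept. Stack=[E] ptr=11 lookahead=$ remaining=[$]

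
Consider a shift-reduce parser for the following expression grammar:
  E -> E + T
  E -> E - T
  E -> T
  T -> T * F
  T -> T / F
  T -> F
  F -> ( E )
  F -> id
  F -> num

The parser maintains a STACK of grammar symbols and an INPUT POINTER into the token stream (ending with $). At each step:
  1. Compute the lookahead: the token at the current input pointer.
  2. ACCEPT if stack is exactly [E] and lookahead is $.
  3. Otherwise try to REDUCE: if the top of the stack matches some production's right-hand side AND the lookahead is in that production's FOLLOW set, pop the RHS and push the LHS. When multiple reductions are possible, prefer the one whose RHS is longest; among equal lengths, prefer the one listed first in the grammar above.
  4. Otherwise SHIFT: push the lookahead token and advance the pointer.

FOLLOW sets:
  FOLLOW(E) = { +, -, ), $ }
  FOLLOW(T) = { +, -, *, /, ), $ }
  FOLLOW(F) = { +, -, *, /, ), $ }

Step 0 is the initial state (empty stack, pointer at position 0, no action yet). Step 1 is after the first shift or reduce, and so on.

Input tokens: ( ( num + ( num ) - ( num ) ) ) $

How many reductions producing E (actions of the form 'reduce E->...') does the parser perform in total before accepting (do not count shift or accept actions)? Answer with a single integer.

Answer: 7

Derivation:
Step 1: shift (. Stack=[(] ptr=1 lookahead=( remaining=[( num + ( num ) - ( num ) ) ) $]
Step 2: shift (. Stack=[( (] ptr=2 lookahead=num remaining=[num + ( num ) - ( num ) ) ) $]
Step 3: shift num. Stack=[( ( num] ptr=3 lookahead=+ remaining=[+ ( num ) - ( num ) ) ) $]
Step 4: reduce F->num. Stack=[( ( F] ptr=3 lookahead=+ remaining=[+ ( num ) - ( num ) ) ) $]
Step 5: reduce T->F. Stack=[( ( T] ptr=3 lookahead=+ remaining=[+ ( num ) - ( num ) ) ) $]
Step 6: reduce E->T. Stack=[( ( E] ptr=3 lookahead=+ remaining=[+ ( num ) - ( num ) ) ) $]
Step 7: shift +. Stack=[( ( E +] ptr=4 lookahead=( remaining=[( num ) - ( num ) ) ) $]
Step 8: shift (. Stack=[( ( E + (] ptr=5 lookahead=num remaining=[num ) - ( num ) ) ) $]
Step 9: shift num. Stack=[( ( E + ( num] ptr=6 lookahead=) remaining=[) - ( num ) ) ) $]
Step 10: reduce F->num. Stack=[( ( E + ( F] ptr=6 lookahead=) remaining=[) - ( num ) ) ) $]
Step 11: reduce T->F. Stack=[( ( E + ( T] ptr=6 lookahead=) remaining=[) - ( num ) ) ) $]
Step 12: reduce E->T. Stack=[( ( E + ( E] ptr=6 lookahead=) remaining=[) - ( num ) ) ) $]
Step 13: shift ). Stack=[( ( E + ( E )] ptr=7 lookahead=- remaining=[- ( num ) ) ) $]
Step 14: reduce F->( E ). Stack=[( ( E + F] ptr=7 lookahead=- remaining=[- ( num ) ) ) $]
Step 15: reduce T->F. Stack=[( ( E + T] ptr=7 lookahead=- remaining=[- ( num ) ) ) $]
Step 16: reduce E->E + T. Stack=[( ( E] ptr=7 lookahead=- remaining=[- ( num ) ) ) $]
Step 17: shift -. Stack=[( ( E -] ptr=8 lookahead=( remaining=[( num ) ) ) $]
Step 18: shift (. Stack=[( ( E - (] ptr=9 lookahead=num remaining=[num ) ) ) $]
Step 19: shift num. Stack=[( ( E - ( num] ptr=10 lookahead=) remaining=[) ) ) $]
Step 20: reduce F->num. Stack=[( ( E - ( F] ptr=10 lookahead=) remaining=[) ) ) $]
Step 21: reduce T->F. Stack=[( ( E - ( T] ptr=10 lookahead=) remaining=[) ) ) $]
Step 22: reduce E->T. Stack=[( ( E - ( E] ptr=10 lookahead=) remaining=[) ) ) $]
Step 23: shift ). Stack=[( ( E - ( E )] ptr=11 lookahead=) remaining=[) ) $]
Step 24: reduce F->( E ). Stack=[( ( E - F] ptr=11 lookahead=) remaining=[) ) $]
Step 25: reduce T->F. Stack=[( ( E - T] ptr=11 lookahead=) remaining=[) ) $]
Step 26: reduce E->E - T. Stack=[( ( E] ptr=11 lookahead=) remaining=[) ) $]
Step 27: shift ). Stack=[( ( E )] ptr=12 lookahead=) remaining=[) $]
Step 28: reduce F->( E ). Stack=[( F] ptr=12 lookahead=) remaining=[) $]
Step 29: reduce T->F. Stack=[( T] ptr=12 lookahead=) remaining=[) $]
Step 30: reduce E->T. Stack=[( E] ptr=12 lookahead=) remaining=[) $]
Step 31: shift ). Stack=[( E )] ptr=13 lookahead=$ remaining=[$]
Step 32: reduce F->( E ). Stack=[F] ptr=13 lookahead=$ remaining=[$]
Step 33: reduce T->F. Stack=[T] ptr=13 lookahead=$ remaining=[$]
Step 34: reduce E->T. Stack=[E] ptr=13 lookahead=$ remaining=[$]
Step 35: accept. Stack=[E] ptr=13 lookahead=$ remaining=[$]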